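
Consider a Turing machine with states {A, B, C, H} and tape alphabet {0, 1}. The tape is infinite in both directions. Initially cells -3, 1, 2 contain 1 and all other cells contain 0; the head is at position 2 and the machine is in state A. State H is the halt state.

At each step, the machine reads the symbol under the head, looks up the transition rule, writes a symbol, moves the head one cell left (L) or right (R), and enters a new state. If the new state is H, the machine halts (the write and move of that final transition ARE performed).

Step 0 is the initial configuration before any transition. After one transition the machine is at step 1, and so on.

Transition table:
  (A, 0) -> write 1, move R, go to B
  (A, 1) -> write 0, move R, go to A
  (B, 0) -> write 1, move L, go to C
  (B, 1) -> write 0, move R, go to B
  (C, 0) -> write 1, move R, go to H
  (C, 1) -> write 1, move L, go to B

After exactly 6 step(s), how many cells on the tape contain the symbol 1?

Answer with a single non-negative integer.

Step 1: in state A at pos 2, read 1 -> (A,1)->write 0,move R,goto A. Now: state=A, head=3, tape[-4..4]=010001000 (head:        ^)
Step 2: in state A at pos 3, read 0 -> (A,0)->write 1,move R,goto B. Now: state=B, head=4, tape[-4..5]=0100010100 (head:         ^)
Step 3: in state B at pos 4, read 0 -> (B,0)->write 1,move L,goto C. Now: state=C, head=3, tape[-4..5]=0100010110 (head:        ^)
Step 4: in state C at pos 3, read 1 -> (C,1)->write 1,move L,goto B. Now: state=B, head=2, tape[-4..5]=0100010110 (head:       ^)
Step 5: in state B at pos 2, read 0 -> (B,0)->write 1,move L,goto C. Now: state=C, head=1, tape[-4..5]=0100011110 (head:      ^)
Step 6: in state C at pos 1, read 1 -> (C,1)->write 1,move L,goto B. Now: state=B, head=0, tape[-4..5]=0100011110 (head:     ^)
Cells containing 1 after step 6: {-3, 1, 2, 3, 4} -> 5 cell(s)

Answer: 5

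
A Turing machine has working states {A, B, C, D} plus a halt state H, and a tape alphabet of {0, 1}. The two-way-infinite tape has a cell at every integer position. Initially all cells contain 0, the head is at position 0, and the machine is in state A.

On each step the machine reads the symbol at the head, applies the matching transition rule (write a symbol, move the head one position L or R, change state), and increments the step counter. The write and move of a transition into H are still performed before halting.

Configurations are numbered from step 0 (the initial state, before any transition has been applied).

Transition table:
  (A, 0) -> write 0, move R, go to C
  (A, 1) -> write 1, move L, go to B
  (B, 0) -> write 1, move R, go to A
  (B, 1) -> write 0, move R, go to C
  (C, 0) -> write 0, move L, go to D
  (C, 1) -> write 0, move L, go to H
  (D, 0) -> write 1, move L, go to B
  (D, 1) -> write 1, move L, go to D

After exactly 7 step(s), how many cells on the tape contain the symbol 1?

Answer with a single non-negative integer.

Answer: 0

Derivation:
Step 1: in state A at pos 0, read 0 -> (A,0)->write 0,move R,goto C. Now: state=C, head=1, tape[-1..2]=0000 (head:   ^)
Step 2: in state C at pos 1, read 0 -> (C,0)->write 0,move L,goto D. Now: state=D, head=0, tape[-1..2]=0000 (head:  ^)
Step 3: in state D at pos 0, read 0 -> (D,0)->write 1,move L,goto B. Now: state=B, head=-1, tape[-2..2]=00100 (head:  ^)
Step 4: in state B at pos -1, read 0 -> (B,0)->write 1,move R,goto A. Now: state=A, head=0, tape[-2..2]=01100 (head:   ^)
Step 5: in state A at pos 0, read 1 -> (A,1)->write 1,move L,goto B. Now: state=B, head=-1, tape[-2..2]=01100 (head:  ^)
Step 6: in state B at pos -1, read 1 -> (B,1)->write 0,move R,goto C. Now: state=C, head=0, tape[-2..2]=00100 (head:   ^)
Step 7: in state C at pos 0, read 1 -> (C,1)->write 0,move L,goto H. Now: state=H, head=-1, tape[-2..2]=00000 (head:  ^)
No cell contains 1 after step 7 -> 0 cell(s)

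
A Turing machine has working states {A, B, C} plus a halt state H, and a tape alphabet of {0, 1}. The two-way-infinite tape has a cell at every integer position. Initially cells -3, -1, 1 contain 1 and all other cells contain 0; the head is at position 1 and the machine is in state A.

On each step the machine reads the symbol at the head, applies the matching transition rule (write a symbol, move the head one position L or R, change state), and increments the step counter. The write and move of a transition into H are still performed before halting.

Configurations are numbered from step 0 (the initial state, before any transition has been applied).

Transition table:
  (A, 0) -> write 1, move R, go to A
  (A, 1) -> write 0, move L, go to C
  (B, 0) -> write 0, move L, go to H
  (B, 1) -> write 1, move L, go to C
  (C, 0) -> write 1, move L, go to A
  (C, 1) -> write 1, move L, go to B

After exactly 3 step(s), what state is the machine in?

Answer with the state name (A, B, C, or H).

Step 1: in state A at pos 1, read 1 -> (A,1)->write 0,move L,goto C. Now: state=C, head=0, tape[-4..2]=0101000 (head:     ^)
Step 2: in state C at pos 0, read 0 -> (C,0)->write 1,move L,goto A. Now: state=A, head=-1, tape[-4..2]=0101100 (head:    ^)
Step 3: in state A at pos -1, read 1 -> (A,1)->write 0,move L,goto C. Now: state=C, head=-2, tape[-4..2]=0100100 (head:   ^)

Answer: C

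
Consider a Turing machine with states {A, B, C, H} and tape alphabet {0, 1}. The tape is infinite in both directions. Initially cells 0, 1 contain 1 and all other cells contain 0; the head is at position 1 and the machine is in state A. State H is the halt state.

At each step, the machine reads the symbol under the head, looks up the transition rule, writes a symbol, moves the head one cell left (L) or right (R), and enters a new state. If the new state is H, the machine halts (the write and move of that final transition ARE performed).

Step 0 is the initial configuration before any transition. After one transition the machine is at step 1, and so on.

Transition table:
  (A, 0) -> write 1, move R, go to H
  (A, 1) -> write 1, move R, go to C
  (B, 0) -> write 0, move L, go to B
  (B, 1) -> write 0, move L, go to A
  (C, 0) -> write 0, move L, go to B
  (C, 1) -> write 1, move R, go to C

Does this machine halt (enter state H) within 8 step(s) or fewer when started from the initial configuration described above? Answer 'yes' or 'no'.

Answer: yes

Derivation:
Step 1: in state A at pos 1, read 1 -> (A,1)->write 1,move R,goto C. Now: state=C, head=2, tape[-1..3]=01100 (head:    ^)
Step 2: in state C at pos 2, read 0 -> (C,0)->write 0,move L,goto B. Now: state=B, head=1, tape[-1..3]=01100 (head:   ^)
Step 3: in state B at pos 1, read 1 -> (B,1)->write 0,move L,goto A. Now: state=A, head=0, tape[-1..3]=01000 (head:  ^)
Step 4: in state A at pos 0, read 1 -> (A,1)->write 1,move R,goto C. Now: state=C, head=1, tape[-1..3]=01000 (head:   ^)
Step 5: in state C at pos 1, read 0 -> (C,0)->write 0,move L,goto B. Now: state=B, head=0, tape[-1..3]=01000 (head:  ^)
Step 6: in state B at pos 0, read 1 -> (B,1)->write 0,move L,goto A. Now: state=A, head=-1, tape[-2..3]=000000 (head:  ^)
Step 7: in state A at pos -1, read 0 -> (A,0)->write 1,move R,goto H. Now: state=H, head=0, tape[-2..3]=010000 (head:   ^)
State H reached at step 7; 7 <= 8 -> yes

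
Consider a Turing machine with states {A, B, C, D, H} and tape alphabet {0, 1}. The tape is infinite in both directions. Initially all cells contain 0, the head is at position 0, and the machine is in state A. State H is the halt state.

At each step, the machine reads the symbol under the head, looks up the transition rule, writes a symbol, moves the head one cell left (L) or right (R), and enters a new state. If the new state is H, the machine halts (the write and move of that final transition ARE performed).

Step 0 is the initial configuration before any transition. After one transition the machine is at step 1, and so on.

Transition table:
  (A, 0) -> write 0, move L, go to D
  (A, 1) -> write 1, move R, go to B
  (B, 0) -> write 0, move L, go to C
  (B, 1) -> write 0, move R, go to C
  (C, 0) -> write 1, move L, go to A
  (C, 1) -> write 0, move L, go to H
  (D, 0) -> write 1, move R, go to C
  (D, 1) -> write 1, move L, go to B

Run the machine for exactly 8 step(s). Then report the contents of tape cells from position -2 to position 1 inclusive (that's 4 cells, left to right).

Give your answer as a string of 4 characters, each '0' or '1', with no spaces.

Step 1: in state A at pos 0, read 0 -> (A,0)->write 0,move L,goto D. Now: state=D, head=-1, tape[-2..1]=0000 (head:  ^)
Step 2: in state D at pos -1, read 0 -> (D,0)->write 1,move R,goto C. Now: state=C, head=0, tape[-2..1]=0100 (head:   ^)
Step 3: in state C at pos 0, read 0 -> (C,0)->write 1,move L,goto A. Now: state=A, head=-1, tape[-2..1]=0110 (head:  ^)
Step 4: in state A at pos -1, read 1 -> (A,1)->write 1,move R,goto B. Now: state=B, head=0, tape[-2..1]=0110 (head:   ^)
Step 5: in state B at pos 0, read 1 -> (B,1)->write 0,move R,goto C. Now: state=C, head=1, tape[-2..2]=01000 (head:    ^)
Step 6: in state C at pos 1, read 0 -> (C,0)->write 1,move L,goto A. Now: state=A, head=0, tape[-2..2]=01010 (head:   ^)
Step 7: in state A at pos 0, read 0 -> (A,0)->write 0,move L,goto D. Now: state=D, head=-1, tape[-2..2]=01010 (head:  ^)
Step 8: in state D at pos -1, read 1 -> (D,1)->write 1,move L,goto B. Now: state=B, head=-2, tape[-3..2]=001010 (head:  ^)

Answer: 0101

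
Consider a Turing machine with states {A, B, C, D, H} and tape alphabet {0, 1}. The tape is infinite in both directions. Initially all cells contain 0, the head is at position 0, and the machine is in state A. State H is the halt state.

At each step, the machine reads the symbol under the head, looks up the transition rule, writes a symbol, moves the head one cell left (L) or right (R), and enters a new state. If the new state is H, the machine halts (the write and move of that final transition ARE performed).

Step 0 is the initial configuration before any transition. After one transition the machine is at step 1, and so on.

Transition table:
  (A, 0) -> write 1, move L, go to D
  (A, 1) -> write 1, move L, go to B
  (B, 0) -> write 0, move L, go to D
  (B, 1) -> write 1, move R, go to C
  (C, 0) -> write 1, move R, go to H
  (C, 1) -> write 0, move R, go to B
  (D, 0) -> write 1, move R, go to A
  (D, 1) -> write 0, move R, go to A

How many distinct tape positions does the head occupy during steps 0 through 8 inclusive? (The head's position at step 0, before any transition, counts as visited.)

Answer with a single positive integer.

Answer: 3

Derivation:
Step 1: in state A at pos 0, read 0 -> (A,0)->write 1,move L,goto D. Now: state=D, head=-1, tape[-2..1]=0010 (head:  ^)
Step 2: in state D at pos -1, read 0 -> (D,0)->write 1,move R,goto A. Now: state=A, head=0, tape[-2..1]=0110 (head:   ^)
Step 3: in state A at pos 0, read 1 -> (A,1)->write 1,move L,goto B. Now: state=B, head=-1, tape[-2..1]=0110 (head:  ^)
Step 4: in state B at pos -1, read 1 -> (B,1)->write 1,move R,goto C. Now: state=C, head=0, tape[-2..1]=0110 (head:   ^)
Step 5: in state C at pos 0, read 1 -> (C,1)->write 0,move R,goto B. Now: state=B, head=1, tape[-2..2]=01000 (head:    ^)
Step 6: in state B at pos 1, read 0 -> (B,0)->write 0,move L,goto D. Now: state=D, head=0, tape[-2..2]=01000 (head:   ^)
Step 7: in state D at pos 0, read 0 -> (D,0)->write 1,move R,goto A. Now: state=A, head=1, tape[-2..2]=01100 (head:    ^)
Step 8: in state A at pos 1, read 0 -> (A,0)->write 1,move L,goto D. Now: state=D, head=0, tape[-2..2]=01110 (head:   ^)
Head positions at steps 0..8: starting at 0, distinct positions visited = {-1, 0, 1} -> 3 position(s)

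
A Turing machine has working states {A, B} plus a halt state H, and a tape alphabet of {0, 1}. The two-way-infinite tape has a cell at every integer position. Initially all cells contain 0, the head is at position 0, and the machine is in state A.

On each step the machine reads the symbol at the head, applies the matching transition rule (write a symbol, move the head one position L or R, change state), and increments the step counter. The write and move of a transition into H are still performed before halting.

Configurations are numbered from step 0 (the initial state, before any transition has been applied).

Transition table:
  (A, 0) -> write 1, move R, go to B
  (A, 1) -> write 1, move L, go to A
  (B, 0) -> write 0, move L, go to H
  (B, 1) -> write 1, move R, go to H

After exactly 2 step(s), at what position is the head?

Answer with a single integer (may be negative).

Answer: 0

Derivation:
Step 1: in state A at pos 0, read 0 -> (A,0)->write 1,move R,goto B. Now: state=B, head=1, tape[-1..2]=0100 (head:   ^)
Step 2: in state B at pos 1, read 0 -> (B,0)->write 0,move L,goto H. Now: state=H, head=0, tape[-1..2]=0100 (head:  ^)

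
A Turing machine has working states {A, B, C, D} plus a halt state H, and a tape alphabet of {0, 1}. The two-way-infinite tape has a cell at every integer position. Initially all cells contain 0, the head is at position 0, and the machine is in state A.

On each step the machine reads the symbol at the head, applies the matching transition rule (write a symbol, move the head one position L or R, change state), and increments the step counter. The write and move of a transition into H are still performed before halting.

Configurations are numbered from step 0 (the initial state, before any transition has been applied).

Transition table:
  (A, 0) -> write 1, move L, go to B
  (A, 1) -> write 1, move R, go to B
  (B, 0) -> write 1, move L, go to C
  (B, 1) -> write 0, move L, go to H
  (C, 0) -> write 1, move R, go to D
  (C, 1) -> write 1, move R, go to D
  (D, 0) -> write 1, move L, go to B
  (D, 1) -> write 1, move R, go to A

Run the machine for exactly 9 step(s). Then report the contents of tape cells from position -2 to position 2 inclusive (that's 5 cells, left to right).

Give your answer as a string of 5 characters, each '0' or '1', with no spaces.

Step 1: in state A at pos 0, read 0 -> (A,0)->write 1,move L,goto B. Now: state=B, head=-1, tape[-2..1]=0010 (head:  ^)
Step 2: in state B at pos -1, read 0 -> (B,0)->write 1,move L,goto C. Now: state=C, head=-2, tape[-3..1]=00110 (head:  ^)
Step 3: in state C at pos -2, read 0 -> (C,0)->write 1,move R,goto D. Now: state=D, head=-1, tape[-3..1]=01110 (head:   ^)
Step 4: in state D at pos -1, read 1 -> (D,1)->write 1,move R,goto A. Now: state=A, head=0, tape[-3..1]=01110 (head:    ^)
Step 5: in state A at pos 0, read 1 -> (A,1)->write 1,move R,goto B. Now: state=B, head=1, tape[-3..2]=011100 (head:     ^)
Step 6: in state B at pos 1, read 0 -> (B,0)->write 1,move L,goto C. Now: state=C, head=0, tape[-3..2]=011110 (head:    ^)
Step 7: in state C at pos 0, read 1 -> (C,1)->write 1,move R,goto D. Now: state=D, head=1, tape[-3..2]=011110 (head:     ^)
Step 8: in state D at pos 1, read 1 -> (D,1)->write 1,move R,goto A. Now: state=A, head=2, tape[-3..3]=0111100 (head:      ^)
Step 9: in state A at pos 2, read 0 -> (A,0)->write 1,move L,goto B. Now: state=B, head=1, tape[-3..3]=0111110 (head:     ^)

Answer: 11111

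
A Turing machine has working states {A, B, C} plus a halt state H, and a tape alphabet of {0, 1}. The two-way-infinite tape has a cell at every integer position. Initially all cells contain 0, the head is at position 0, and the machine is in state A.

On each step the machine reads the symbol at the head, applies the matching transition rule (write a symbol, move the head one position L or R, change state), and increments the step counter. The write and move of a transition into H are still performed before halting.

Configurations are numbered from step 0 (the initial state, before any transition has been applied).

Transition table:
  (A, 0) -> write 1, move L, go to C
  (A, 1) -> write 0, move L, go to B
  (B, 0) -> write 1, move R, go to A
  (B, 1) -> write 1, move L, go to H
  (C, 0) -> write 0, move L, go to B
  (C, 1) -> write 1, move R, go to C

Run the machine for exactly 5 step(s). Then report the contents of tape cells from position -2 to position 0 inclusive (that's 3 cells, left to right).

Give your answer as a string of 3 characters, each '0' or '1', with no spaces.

Answer: 111

Derivation:
Step 1: in state A at pos 0, read 0 -> (A,0)->write 1,move L,goto C. Now: state=C, head=-1, tape[-2..1]=0010 (head:  ^)
Step 2: in state C at pos -1, read 0 -> (C,0)->write 0,move L,goto B. Now: state=B, head=-2, tape[-3..1]=00010 (head:  ^)
Step 3: in state B at pos -2, read 0 -> (B,0)->write 1,move R,goto A. Now: state=A, head=-1, tape[-3..1]=01010 (head:   ^)
Step 4: in state A at pos -1, read 0 -> (A,0)->write 1,move L,goto C. Now: state=C, head=-2, tape[-3..1]=01110 (head:  ^)
Step 5: in state C at pos -2, read 1 -> (C,1)->write 1,move R,goto C. Now: state=C, head=-1, tape[-3..1]=01110 (head:   ^)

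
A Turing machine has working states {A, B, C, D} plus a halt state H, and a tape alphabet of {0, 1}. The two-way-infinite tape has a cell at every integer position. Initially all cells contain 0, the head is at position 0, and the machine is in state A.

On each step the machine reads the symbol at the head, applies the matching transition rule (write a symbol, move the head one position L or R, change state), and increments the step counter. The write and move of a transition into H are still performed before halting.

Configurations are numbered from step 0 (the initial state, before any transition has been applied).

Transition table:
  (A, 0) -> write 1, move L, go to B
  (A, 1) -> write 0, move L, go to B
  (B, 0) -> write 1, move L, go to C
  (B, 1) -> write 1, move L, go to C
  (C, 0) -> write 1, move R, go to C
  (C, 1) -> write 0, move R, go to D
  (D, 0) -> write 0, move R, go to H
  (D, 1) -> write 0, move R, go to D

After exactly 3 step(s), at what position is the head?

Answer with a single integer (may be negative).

Step 1: in state A at pos 0, read 0 -> (A,0)->write 1,move L,goto B. Now: state=B, head=-1, tape[-2..1]=0010 (head:  ^)
Step 2: in state B at pos -1, read 0 -> (B,0)->write 1,move L,goto C. Now: state=C, head=-2, tape[-3..1]=00110 (head:  ^)
Step 3: in state C at pos -2, read 0 -> (C,0)->write 1,move R,goto C. Now: state=C, head=-1, tape[-3..1]=01110 (head:   ^)

Answer: -1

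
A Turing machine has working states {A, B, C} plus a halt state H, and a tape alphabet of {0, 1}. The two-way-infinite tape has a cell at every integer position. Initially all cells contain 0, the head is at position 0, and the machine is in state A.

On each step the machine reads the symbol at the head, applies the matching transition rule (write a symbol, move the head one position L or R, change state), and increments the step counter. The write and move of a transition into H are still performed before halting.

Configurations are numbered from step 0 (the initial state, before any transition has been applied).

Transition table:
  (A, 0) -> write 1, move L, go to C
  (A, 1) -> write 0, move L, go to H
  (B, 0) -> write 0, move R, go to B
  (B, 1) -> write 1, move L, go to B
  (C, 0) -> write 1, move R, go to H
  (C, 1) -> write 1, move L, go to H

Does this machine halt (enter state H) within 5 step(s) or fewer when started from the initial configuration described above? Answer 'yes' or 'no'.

Answer: yes

Derivation:
Step 1: in state A at pos 0, read 0 -> (A,0)->write 1,move L,goto C. Now: state=C, head=-1, tape[-2..1]=0010 (head:  ^)
Step 2: in state C at pos -1, read 0 -> (C,0)->write 1,move R,goto H. Now: state=H, head=0, tape[-2..1]=0110 (head:   ^)
State H reached at step 2; 2 <= 5 -> yes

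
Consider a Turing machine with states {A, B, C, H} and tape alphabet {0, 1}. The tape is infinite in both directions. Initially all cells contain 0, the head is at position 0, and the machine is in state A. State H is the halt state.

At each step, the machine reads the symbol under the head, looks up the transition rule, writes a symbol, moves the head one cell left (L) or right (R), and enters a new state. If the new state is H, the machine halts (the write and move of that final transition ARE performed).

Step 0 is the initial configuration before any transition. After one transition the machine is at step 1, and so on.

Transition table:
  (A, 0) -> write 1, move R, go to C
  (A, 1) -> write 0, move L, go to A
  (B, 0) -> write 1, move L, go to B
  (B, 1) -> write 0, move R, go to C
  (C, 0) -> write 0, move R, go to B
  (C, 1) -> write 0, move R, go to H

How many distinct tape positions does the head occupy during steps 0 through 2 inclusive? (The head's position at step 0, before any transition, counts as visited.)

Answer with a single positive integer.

Step 1: in state A at pos 0, read 0 -> (A,0)->write 1,move R,goto C. Now: state=C, head=1, tape[-1..2]=0100 (head:   ^)
Step 2: in state C at pos 1, read 0 -> (C,0)->write 0,move R,goto B. Now: state=B, head=2, tape[-1..3]=01000 (head:    ^)
Head positions at steps 0..2: starting at 0, distinct positions visited = {0, 1, 2} -> 3 position(s)

Answer: 3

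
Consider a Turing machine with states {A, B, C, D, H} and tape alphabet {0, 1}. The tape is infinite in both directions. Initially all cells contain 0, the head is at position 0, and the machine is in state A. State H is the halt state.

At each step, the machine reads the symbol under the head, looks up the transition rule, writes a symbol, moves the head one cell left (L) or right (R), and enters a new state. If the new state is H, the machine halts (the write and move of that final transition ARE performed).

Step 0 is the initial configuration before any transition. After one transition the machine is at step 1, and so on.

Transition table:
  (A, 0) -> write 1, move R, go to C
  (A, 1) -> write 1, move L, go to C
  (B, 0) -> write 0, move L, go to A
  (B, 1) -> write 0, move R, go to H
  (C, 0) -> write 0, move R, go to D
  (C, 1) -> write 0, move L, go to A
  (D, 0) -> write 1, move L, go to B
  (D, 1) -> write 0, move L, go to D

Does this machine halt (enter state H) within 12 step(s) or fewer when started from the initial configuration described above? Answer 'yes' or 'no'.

Step 1: in state A at pos 0, read 0 -> (A,0)->write 1,move R,goto C. Now: state=C, head=1, tape[-1..2]=0100 (head:   ^)
Step 2: in state C at pos 1, read 0 -> (C,0)->write 0,move R,goto D. Now: state=D, head=2, tape[-1..3]=01000 (head:    ^)
Step 3: in state D at pos 2, read 0 -> (D,0)->write 1,move L,goto B. Now: state=B, head=1, tape[-1..3]=01010 (head:   ^)
Step 4: in state B at pos 1, read 0 -> (B,0)->write 0,move L,goto A. Now: state=A, head=0, tape[-1..3]=01010 (head:  ^)
Step 5: in state A at pos 0, read 1 -> (A,1)->write 1,move L,goto C. Now: state=C, head=-1, tape[-2..3]=001010 (head:  ^)
Step 6: in state C at pos -1, read 0 -> (C,0)->write 0,move R,goto D. Now: state=D, head=0, tape[-2..3]=001010 (head:   ^)
Step 7: in state D at pos 0, read 1 -> (D,1)->write 0,move L,goto D. Now: state=D, head=-1, tape[-2..3]=000010 (head:  ^)
Step 8: in state D at pos -1, read 0 -> (D,0)->write 1,move L,goto B. Now: state=B, head=-2, tape[-3..3]=0010010 (head:  ^)
Step 9: in state B at pos -2, read 0 -> (B,0)->write 0,move L,goto A. Now: state=A, head=-3, tape[-4..3]=00010010 (head:  ^)
Step 10: in state A at pos -3, read 0 -> (A,0)->write 1,move R,goto C. Now: state=C, head=-2, tape[-4..3]=01010010 (head:   ^)
Step 11: in state C at pos -2, read 0 -> (C,0)->write 0,move R,goto D. Now: state=D, head=-1, tape[-4..3]=01010010 (head:    ^)
Step 12: in state D at pos -1, read 1 -> (D,1)->write 0,move L,goto D. Now: state=D, head=-2, tape[-4..3]=01000010 (head:   ^)
After 12 step(s): state = D (not H) -> not halted within 12 -> no

Answer: no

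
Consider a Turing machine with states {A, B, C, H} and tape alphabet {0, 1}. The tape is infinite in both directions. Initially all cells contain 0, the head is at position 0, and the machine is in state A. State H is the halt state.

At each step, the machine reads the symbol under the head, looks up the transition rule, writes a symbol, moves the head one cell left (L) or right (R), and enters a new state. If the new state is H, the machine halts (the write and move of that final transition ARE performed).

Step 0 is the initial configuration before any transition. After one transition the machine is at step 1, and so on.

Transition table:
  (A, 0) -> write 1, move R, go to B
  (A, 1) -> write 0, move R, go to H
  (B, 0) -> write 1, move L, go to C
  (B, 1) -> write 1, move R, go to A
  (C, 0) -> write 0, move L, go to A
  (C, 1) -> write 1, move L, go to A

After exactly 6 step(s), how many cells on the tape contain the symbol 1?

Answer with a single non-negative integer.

Step 1: in state A at pos 0, read 0 -> (A,0)->write 1,move R,goto B. Now: state=B, head=1, tape[-1..2]=0100 (head:   ^)
Step 2: in state B at pos 1, read 0 -> (B,0)->write 1,move L,goto C. Now: state=C, head=0, tape[-1..2]=0110 (head:  ^)
Step 3: in state C at pos 0, read 1 -> (C,1)->write 1,move L,goto A. Now: state=A, head=-1, tape[-2..2]=00110 (head:  ^)
Step 4: in state A at pos -1, read 0 -> (A,0)->write 1,move R,goto B. Now: state=B, head=0, tape[-2..2]=01110 (head:   ^)
Step 5: in state B at pos 0, read 1 -> (B,1)->write 1,move R,goto A. Now: state=A, head=1, tape[-2..2]=01110 (head:    ^)
Step 6: in state A at pos 1, read 1 -> (A,1)->write 0,move R,goto H. Now: state=H, head=2, tape[-2..3]=011000 (head:     ^)
Cells containing 1 after step 6: {-1, 0} -> 2 cell(s)

Answer: 2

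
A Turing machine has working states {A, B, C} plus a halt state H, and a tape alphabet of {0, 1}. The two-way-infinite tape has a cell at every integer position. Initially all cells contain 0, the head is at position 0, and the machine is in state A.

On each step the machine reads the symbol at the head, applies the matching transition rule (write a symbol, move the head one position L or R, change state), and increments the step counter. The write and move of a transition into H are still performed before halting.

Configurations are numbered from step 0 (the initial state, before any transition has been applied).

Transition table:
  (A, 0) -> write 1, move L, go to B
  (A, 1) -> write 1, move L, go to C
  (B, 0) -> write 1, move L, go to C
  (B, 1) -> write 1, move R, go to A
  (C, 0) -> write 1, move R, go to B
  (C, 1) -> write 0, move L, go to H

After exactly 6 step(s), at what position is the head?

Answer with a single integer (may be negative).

Step 1: in state A at pos 0, read 0 -> (A,0)->write 1,move L,goto B. Now: state=B, head=-1, tape[-2..1]=0010 (head:  ^)
Step 2: in state B at pos -1, read 0 -> (B,0)->write 1,move L,goto C. Now: state=C, head=-2, tape[-3..1]=00110 (head:  ^)
Step 3: in state C at pos -2, read 0 -> (C,0)->write 1,move R,goto B. Now: state=B, head=-1, tape[-3..1]=01110 (head:   ^)
Step 4: in state B at pos -1, read 1 -> (B,1)->write 1,move R,goto A. Now: state=A, head=0, tape[-3..1]=01110 (head:    ^)
Step 5: in state A at pos 0, read 1 -> (A,1)->write 1,move L,goto C. Now: state=C, head=-1, tape[-3..1]=01110 (head:   ^)
Step 6: in state C at pos -1, read 1 -> (C,1)->write 0,move L,goto H. Now: state=H, head=-2, tape[-3..1]=01010 (head:  ^)

Answer: -2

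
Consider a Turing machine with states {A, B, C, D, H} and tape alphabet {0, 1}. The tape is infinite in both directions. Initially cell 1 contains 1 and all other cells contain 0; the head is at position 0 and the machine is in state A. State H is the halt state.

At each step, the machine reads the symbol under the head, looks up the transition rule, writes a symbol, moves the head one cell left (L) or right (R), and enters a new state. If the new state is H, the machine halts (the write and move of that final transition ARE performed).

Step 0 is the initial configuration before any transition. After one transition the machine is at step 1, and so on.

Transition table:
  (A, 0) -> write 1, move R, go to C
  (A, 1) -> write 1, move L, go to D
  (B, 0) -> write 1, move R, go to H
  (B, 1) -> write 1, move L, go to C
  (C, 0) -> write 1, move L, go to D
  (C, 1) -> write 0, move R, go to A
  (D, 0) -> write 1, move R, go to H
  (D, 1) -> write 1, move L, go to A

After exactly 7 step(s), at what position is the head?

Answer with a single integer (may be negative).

Step 1: in state A at pos 0, read 0 -> (A,0)->write 1,move R,goto C. Now: state=C, head=1, tape[-1..2]=0110 (head:   ^)
Step 2: in state C at pos 1, read 1 -> (C,1)->write 0,move R,goto A. Now: state=A, head=2, tape[-1..3]=01000 (head:    ^)
Step 3: in state A at pos 2, read 0 -> (A,0)->write 1,move R,goto C. Now: state=C, head=3, tape[-1..4]=010100 (head:     ^)
Step 4: in state C at pos 3, read 0 -> (C,0)->write 1,move L,goto D. Now: state=D, head=2, tape[-1..4]=010110 (head:    ^)
Step 5: in state D at pos 2, read 1 -> (D,1)->write 1,move L,goto A. Now: state=A, head=1, tape[-1..4]=010110 (head:   ^)
Step 6: in state A at pos 1, read 0 -> (A,0)->write 1,move R,goto C. Now: state=C, head=2, tape[-1..4]=011110 (head:    ^)
Step 7: in state C at pos 2, read 1 -> (C,1)->write 0,move R,goto A. Now: state=A, head=3, tape[-1..4]=011010 (head:     ^)

Answer: 3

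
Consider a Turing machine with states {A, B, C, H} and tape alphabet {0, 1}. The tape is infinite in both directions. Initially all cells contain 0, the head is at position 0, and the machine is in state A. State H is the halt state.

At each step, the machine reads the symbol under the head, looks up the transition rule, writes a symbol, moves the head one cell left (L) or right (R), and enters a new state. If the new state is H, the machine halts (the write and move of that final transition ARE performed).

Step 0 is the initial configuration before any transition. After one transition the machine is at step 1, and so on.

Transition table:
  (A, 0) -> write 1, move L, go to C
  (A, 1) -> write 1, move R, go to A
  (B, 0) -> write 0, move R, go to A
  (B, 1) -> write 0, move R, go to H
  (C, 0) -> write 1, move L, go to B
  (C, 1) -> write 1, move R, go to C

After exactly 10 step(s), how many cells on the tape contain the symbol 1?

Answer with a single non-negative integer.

Answer: 3

Derivation:
Step 1: in state A at pos 0, read 0 -> (A,0)->write 1,move L,goto C. Now: state=C, head=-1, tape[-2..1]=0010 (head:  ^)
Step 2: in state C at pos -1, read 0 -> (C,0)->write 1,move L,goto B. Now: state=B, head=-2, tape[-3..1]=00110 (head:  ^)
Step 3: in state B at pos -2, read 0 -> (B,0)->write 0,move R,goto A. Now: state=A, head=-1, tape[-3..1]=00110 (head:   ^)
Step 4: in state A at pos -1, read 1 -> (A,1)->write 1,move R,goto A. Now: state=A, head=0, tape[-3..1]=00110 (head:    ^)
Step 5: in state A at pos 0, read 1 -> (A,1)->write 1,move R,goto A. Now: state=A, head=1, tape[-3..2]=001100 (head:     ^)
Step 6: in state A at pos 1, read 0 -> (A,0)->write 1,move L,goto C. Now: state=C, head=0, tape[-3..2]=001110 (head:    ^)
Step 7: in state C at pos 0, read 1 -> (C,1)->write 1,move R,goto C. Now: state=C, head=1, tape[-3..2]=001110 (head:     ^)
Step 8: in state C at pos 1, read 1 -> (C,1)->write 1,move R,goto C. Now: state=C, head=2, tape[-3..3]=0011100 (head:      ^)
Step 9: in state C at pos 2, read 0 -> (C,0)->write 1,move L,goto B. Now: state=B, head=1, tape[-3..3]=0011110 (head:     ^)
Step 10: in state B at pos 1, read 1 -> (B,1)->write 0,move R,goto H. Now: state=H, head=2, tape[-3..3]=0011010 (head:      ^)
Cells containing 1 after step 10: {-1, 0, 2} -> 3 cell(s)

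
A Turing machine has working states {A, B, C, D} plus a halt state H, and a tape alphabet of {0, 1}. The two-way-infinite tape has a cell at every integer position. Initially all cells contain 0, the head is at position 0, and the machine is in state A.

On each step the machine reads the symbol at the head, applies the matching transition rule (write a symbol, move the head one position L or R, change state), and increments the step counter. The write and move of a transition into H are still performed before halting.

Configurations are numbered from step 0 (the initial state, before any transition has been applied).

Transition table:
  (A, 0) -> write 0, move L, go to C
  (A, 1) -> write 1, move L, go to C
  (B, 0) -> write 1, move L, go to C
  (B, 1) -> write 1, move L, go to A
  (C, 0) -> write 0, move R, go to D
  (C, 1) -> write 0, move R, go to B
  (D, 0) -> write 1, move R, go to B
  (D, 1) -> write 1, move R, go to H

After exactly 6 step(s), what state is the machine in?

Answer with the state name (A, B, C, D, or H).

Step 1: in state A at pos 0, read 0 -> (A,0)->write 0,move L,goto C. Now: state=C, head=-1, tape[-2..1]=0000 (head:  ^)
Step 2: in state C at pos -1, read 0 -> (C,0)->write 0,move R,goto D. Now: state=D, head=0, tape[-2..1]=0000 (head:   ^)
Step 3: in state D at pos 0, read 0 -> (D,0)->write 1,move R,goto B. Now: state=B, head=1, tape[-2..2]=00100 (head:    ^)
Step 4: in state B at pos 1, read 0 -> (B,0)->write 1,move L,goto C. Now: state=C, head=0, tape[-2..2]=00110 (head:   ^)
Step 5: in state C at pos 0, read 1 -> (C,1)->write 0,move R,goto B. Now: state=B, head=1, tape[-2..2]=00010 (head:    ^)
Step 6: in state B at pos 1, read 1 -> (B,1)->write 1,move L,goto A. Now: state=A, head=0, tape[-2..2]=00010 (head:   ^)

Answer: A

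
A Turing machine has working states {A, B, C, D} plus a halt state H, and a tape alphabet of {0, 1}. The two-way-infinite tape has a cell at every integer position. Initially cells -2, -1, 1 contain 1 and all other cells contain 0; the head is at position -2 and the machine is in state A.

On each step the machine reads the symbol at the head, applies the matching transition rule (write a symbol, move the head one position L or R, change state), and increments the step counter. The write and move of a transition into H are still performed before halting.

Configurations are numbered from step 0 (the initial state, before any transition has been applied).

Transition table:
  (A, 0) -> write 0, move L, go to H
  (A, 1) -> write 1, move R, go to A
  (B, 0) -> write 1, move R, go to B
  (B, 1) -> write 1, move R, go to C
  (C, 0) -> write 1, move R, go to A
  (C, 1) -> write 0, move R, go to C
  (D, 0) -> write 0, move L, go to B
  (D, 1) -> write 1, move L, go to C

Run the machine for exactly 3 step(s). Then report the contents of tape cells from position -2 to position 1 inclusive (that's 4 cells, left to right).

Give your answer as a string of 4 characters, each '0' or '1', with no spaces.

Answer: 1101

Derivation:
Step 1: in state A at pos -2, read 1 -> (A,1)->write 1,move R,goto A. Now: state=A, head=-1, tape[-3..2]=011010 (head:   ^)
Step 2: in state A at pos -1, read 1 -> (A,1)->write 1,move R,goto A. Now: state=A, head=0, tape[-3..2]=011010 (head:    ^)
Step 3: in state A at pos 0, read 0 -> (A,0)->write 0,move L,goto H. Now: state=H, head=-1, tape[-3..2]=011010 (head:   ^)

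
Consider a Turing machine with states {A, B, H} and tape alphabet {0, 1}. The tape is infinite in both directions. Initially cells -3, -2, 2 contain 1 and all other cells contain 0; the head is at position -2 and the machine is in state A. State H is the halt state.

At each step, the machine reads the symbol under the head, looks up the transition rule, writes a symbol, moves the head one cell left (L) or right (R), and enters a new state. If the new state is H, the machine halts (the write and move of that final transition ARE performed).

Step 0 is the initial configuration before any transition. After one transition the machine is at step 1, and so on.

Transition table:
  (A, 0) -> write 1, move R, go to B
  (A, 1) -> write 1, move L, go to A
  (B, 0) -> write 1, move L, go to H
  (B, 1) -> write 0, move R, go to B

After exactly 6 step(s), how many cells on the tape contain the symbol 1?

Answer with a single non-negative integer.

Step 1: in state A at pos -2, read 1 -> (A,1)->write 1,move L,goto A. Now: state=A, head=-3, tape[-4..3]=01100010 (head:  ^)
Step 2: in state A at pos -3, read 1 -> (A,1)->write 1,move L,goto A. Now: state=A, head=-4, tape[-5..3]=001100010 (head:  ^)
Step 3: in state A at pos -4, read 0 -> (A,0)->write 1,move R,goto B. Now: state=B, head=-3, tape[-5..3]=011100010 (head:   ^)
Step 4: in state B at pos -3, read 1 -> (B,1)->write 0,move R,goto B. Now: state=B, head=-2, tape[-5..3]=010100010 (head:    ^)
Step 5: in state B at pos -2, read 1 -> (B,1)->write 0,move R,goto B. Now: state=B, head=-1, tape[-5..3]=010000010 (head:     ^)
Step 6: in state B at pos -1, read 0 -> (B,0)->write 1,move L,goto H. Now: state=H, head=-2, tape[-5..3]=010010010 (head:    ^)
Cells containing 1 after step 6: {-4, -1, 2} -> 3 cell(s)

Answer: 3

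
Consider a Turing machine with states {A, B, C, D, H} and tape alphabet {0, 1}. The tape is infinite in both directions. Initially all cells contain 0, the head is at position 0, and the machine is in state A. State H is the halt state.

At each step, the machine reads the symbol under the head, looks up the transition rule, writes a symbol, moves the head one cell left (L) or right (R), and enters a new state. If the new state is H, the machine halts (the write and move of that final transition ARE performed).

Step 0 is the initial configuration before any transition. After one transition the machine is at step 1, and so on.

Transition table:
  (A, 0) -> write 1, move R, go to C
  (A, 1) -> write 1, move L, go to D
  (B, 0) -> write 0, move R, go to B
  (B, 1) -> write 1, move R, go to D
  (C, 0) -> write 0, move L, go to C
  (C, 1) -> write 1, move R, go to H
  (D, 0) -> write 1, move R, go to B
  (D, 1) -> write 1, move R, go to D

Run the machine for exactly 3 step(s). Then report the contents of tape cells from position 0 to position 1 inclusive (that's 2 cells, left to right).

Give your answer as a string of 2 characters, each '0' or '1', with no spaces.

Step 1: in state A at pos 0, read 0 -> (A,0)->write 1,move R,goto C. Now: state=C, head=1, tape[-1..2]=0100 (head:   ^)
Step 2: in state C at pos 1, read 0 -> (C,0)->write 0,move L,goto C. Now: state=C, head=0, tape[-1..2]=0100 (head:  ^)
Step 3: in state C at pos 0, read 1 -> (C,1)->write 1,move R,goto H. Now: state=H, head=1, tape[-1..2]=0100 (head:   ^)

Answer: 10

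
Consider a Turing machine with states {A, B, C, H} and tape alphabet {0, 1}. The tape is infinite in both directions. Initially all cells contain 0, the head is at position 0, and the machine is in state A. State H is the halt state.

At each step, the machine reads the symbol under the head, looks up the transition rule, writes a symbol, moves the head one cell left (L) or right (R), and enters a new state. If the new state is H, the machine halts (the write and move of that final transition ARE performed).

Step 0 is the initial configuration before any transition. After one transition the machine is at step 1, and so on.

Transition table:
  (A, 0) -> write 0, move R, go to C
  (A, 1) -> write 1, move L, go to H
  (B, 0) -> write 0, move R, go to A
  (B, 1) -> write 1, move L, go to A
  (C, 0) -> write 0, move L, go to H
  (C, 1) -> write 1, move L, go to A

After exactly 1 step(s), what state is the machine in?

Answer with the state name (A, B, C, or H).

Answer: C

Derivation:
Step 1: in state A at pos 0, read 0 -> (A,0)->write 0,move R,goto C. Now: state=C, head=1, tape[-1..2]=0000 (head:   ^)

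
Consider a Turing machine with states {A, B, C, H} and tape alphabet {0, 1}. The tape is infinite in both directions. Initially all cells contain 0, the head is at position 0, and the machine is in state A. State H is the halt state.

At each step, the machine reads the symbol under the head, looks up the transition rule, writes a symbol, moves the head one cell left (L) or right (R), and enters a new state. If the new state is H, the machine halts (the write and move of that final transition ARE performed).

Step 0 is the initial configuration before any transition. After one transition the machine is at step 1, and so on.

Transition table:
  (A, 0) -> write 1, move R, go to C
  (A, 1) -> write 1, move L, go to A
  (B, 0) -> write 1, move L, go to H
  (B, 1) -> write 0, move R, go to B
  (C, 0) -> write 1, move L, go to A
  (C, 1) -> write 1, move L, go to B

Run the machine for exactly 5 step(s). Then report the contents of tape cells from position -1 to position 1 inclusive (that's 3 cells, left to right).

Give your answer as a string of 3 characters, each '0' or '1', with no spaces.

Answer: 111

Derivation:
Step 1: in state A at pos 0, read 0 -> (A,0)->write 1,move R,goto C. Now: state=C, head=1, tape[-1..2]=0100 (head:   ^)
Step 2: in state C at pos 1, read 0 -> (C,0)->write 1,move L,goto A. Now: state=A, head=0, tape[-1..2]=0110 (head:  ^)
Step 3: in state A at pos 0, read 1 -> (A,1)->write 1,move L,goto A. Now: state=A, head=-1, tape[-2..2]=00110 (head:  ^)
Step 4: in state A at pos -1, read 0 -> (A,0)->write 1,move R,goto C. Now: state=C, head=0, tape[-2..2]=01110 (head:   ^)
Step 5: in state C at pos 0, read 1 -> (C,1)->write 1,move L,goto B. Now: state=B, head=-1, tape[-2..2]=01110 (head:  ^)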